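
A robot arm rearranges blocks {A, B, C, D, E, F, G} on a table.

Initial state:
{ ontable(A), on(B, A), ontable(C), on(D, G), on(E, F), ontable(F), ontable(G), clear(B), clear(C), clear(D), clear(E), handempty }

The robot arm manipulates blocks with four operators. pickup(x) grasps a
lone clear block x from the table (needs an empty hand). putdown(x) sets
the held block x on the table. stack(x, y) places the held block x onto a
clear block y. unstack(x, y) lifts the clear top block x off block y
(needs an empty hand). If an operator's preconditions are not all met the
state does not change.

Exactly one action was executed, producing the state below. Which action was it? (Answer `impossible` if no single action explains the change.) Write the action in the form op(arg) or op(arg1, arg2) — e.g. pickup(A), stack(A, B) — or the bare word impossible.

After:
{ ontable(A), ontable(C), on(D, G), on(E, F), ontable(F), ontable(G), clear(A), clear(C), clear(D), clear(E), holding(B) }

target: towers=[A; C; F/E; G/D] holding=B
     unstack(B, A) → towers=[A; C; F/E; G/D] holding=B  ← match
     unstack(D, G) → towers=[A/B; C; F/E; G] holding=D
     unstack(E, F) → towers=[A/B; C; F; G/D] holding=E
         pickup(C) → towers=[A/B; F/E; G/D] holding=C

unstack(B, A)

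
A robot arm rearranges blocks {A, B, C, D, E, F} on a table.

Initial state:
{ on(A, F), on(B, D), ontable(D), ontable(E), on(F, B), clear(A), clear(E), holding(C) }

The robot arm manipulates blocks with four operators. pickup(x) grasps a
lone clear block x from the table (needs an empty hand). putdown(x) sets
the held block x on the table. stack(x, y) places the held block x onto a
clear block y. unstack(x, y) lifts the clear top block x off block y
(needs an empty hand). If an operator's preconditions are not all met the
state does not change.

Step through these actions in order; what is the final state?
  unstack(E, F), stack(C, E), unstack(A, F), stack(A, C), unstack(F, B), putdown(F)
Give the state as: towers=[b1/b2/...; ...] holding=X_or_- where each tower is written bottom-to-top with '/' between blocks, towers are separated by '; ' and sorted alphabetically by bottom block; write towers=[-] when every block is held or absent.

towers=[D/B; E/C/A; F] holding=-

step 1 (unstack(E, F)) [no-op]: towers=[D/B/F/A; E] holding=C
step 2 (stack(C, E)): towers=[D/B/F/A; E/C] holding=-
step 3 (unstack(A, F)): towers=[D/B/F; E/C] holding=A
step 4 (stack(A, C)): towers=[D/B/F; E/C/A] holding=-
step 5 (unstack(F, B)): towers=[D/B; E/C/A] holding=F
step 6 (putdown(F)): towers=[D/B; E/C/A; F] holding=-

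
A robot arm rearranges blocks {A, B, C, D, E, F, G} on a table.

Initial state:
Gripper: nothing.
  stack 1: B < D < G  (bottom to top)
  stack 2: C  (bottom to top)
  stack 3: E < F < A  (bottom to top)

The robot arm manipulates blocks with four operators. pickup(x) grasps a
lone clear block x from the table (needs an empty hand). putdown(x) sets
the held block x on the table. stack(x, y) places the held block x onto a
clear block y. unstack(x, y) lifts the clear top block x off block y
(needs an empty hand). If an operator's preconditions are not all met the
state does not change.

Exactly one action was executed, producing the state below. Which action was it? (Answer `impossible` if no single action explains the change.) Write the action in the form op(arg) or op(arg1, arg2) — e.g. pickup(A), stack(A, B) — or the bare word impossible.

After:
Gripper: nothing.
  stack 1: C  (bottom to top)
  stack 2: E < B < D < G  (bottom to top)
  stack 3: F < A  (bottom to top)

target: towers=[C; E/B/D/G; F/A] holding=-
     unstack(G, D) → towers=[B/D; C; E/F/A] holding=G
     unstack(A, F) → towers=[B/D/G; C; E/F] holding=A
         pickup(C) → towers=[B/D/G; E/F/A] holding=C
none of the 3 applicable actions match → impossible

impossible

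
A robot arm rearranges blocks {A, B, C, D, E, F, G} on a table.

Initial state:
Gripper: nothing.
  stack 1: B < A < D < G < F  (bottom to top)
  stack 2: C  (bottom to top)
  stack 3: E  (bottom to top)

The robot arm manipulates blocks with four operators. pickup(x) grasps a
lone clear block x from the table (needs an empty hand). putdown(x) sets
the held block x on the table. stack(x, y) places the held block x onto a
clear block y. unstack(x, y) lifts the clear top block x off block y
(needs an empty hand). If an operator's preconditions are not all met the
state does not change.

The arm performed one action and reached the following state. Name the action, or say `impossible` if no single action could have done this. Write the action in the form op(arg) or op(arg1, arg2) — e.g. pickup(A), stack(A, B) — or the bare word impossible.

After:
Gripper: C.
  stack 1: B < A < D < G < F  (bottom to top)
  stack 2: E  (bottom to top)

target: towers=[B/A/D/G/F; E] holding=C
     unstack(F, G) → towers=[B/A/D/G; C; E] holding=F
         pickup(E) → towers=[B/A/D/G/F; C] holding=E
         pickup(C) → towers=[B/A/D/G/F; E] holding=C  ← match

pickup(C)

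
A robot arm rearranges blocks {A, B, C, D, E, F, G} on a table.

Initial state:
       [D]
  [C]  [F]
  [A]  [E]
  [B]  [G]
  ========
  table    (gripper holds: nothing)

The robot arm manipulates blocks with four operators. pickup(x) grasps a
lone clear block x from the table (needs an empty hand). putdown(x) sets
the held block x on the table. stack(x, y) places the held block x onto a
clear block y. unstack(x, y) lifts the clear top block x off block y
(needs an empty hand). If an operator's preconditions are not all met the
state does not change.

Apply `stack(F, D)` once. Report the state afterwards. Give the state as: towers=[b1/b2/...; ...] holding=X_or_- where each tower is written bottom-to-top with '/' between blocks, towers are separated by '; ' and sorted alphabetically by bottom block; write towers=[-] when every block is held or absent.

towers=[B/A/C; G/E/F/D] holding=-

before: towers=[B/A/C; G/E/F/D] holding=-
pre[stack(F, D)]: holding(F) ✗, clear(D) ✓, F≠D ✓
holding(F) unmet → stack(F, D) is a no-op
after:  towers=[B/A/C; G/E/F/D] holding=-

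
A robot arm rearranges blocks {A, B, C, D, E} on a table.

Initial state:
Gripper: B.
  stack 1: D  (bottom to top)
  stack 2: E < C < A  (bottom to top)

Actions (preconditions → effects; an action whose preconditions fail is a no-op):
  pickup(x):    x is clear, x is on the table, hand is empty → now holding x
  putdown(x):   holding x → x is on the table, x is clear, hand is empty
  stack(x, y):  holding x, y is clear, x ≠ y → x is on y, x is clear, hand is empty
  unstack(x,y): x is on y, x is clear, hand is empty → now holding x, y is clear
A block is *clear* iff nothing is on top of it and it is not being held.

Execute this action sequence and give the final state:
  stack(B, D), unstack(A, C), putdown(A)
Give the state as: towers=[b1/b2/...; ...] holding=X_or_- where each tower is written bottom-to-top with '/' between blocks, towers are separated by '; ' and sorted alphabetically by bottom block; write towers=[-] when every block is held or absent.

step 1 (stack(B, D)): towers=[D/B; E/C/A] holding=-
step 2 (unstack(A, C)): towers=[D/B; E/C] holding=A
step 3 (putdown(A)): towers=[A; D/B; E/C] holding=-

towers=[A; D/B; E/C] holding=-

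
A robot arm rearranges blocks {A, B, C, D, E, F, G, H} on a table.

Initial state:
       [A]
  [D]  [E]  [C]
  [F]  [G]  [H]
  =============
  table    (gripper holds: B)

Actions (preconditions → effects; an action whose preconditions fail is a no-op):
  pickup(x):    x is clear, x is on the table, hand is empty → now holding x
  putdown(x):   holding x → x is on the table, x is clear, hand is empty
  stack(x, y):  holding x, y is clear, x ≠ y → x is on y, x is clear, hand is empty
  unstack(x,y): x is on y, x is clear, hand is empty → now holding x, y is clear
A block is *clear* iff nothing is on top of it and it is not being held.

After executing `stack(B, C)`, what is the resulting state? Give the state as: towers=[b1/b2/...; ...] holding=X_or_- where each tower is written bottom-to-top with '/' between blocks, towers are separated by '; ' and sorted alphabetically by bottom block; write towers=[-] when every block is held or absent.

before: towers=[F/D; G/E/A; H/C] holding=B
pre[stack(B, C)]: holding(B) yes, clear(C) yes, B≠C yes
all met → apply stack(B, C)
after:  towers=[F/D; G/E/A; H/C/B] holding=-

towers=[F/D; G/E/A; H/C/B] holding=-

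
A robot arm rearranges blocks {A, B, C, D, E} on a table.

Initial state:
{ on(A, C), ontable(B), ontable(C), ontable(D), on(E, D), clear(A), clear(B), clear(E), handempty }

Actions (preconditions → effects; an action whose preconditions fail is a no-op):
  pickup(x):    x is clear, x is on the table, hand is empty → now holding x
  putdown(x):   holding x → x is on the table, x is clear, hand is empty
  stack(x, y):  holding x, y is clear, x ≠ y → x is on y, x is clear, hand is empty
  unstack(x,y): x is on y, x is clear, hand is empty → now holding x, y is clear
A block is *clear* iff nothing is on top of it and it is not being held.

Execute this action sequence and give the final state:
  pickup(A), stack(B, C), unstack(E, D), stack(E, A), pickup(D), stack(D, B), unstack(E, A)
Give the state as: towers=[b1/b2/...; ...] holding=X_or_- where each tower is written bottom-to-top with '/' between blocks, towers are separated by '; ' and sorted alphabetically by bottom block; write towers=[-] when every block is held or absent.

step 1 (pickup(A)) [no-op]: towers=[B; C/A; D/E] holding=-
step 2 (stack(B, C)) [no-op]: towers=[B; C/A; D/E] holding=-
step 3 (unstack(E, D)): towers=[B; C/A; D] holding=E
step 4 (stack(E, A)): towers=[B; C/A/E; D] holding=-
step 5 (pickup(D)): towers=[B; C/A/E] holding=D
step 6 (stack(D, B)): towers=[B/D; C/A/E] holding=-
step 7 (unstack(E, A)): towers=[B/D; C/A] holding=E

towers=[B/D; C/A] holding=E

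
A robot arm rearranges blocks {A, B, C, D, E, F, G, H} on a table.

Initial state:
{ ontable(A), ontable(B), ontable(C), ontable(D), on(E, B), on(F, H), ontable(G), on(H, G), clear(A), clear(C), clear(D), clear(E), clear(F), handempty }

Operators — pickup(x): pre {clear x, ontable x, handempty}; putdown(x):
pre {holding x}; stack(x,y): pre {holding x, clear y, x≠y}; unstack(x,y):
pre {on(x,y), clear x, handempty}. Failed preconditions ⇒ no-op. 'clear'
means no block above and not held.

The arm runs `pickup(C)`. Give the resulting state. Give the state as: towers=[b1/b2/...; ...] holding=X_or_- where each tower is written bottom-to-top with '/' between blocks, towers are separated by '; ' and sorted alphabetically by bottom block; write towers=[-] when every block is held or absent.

towers=[A; B/E; D; G/H/F] holding=C

before: towers=[A; B/E; C; D; G/H/F] holding=-
pre[pickup(C)]: clear(C) ✓, ontable(C) ✓, handempty ✓
all met → apply pickup(C)
after:  towers=[A; B/E; D; G/H/F] holding=C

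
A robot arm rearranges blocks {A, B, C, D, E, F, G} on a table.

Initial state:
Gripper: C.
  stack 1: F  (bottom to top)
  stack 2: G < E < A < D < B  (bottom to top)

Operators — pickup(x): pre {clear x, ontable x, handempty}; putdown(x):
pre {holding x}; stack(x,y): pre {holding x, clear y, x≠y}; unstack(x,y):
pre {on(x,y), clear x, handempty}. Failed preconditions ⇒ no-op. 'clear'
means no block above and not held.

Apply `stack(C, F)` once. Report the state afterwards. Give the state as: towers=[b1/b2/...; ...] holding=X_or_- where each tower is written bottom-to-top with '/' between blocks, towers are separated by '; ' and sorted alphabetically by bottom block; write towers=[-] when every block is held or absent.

before: towers=[F; G/E/A/D/B] holding=C
pre[stack(C, F)]: holding(C) ✓, clear(F) ✓, C≠F ✓
all met → apply stack(C, F)
after:  towers=[F/C; G/E/A/D/B] holding=-

towers=[F/C; G/E/A/D/B] holding=-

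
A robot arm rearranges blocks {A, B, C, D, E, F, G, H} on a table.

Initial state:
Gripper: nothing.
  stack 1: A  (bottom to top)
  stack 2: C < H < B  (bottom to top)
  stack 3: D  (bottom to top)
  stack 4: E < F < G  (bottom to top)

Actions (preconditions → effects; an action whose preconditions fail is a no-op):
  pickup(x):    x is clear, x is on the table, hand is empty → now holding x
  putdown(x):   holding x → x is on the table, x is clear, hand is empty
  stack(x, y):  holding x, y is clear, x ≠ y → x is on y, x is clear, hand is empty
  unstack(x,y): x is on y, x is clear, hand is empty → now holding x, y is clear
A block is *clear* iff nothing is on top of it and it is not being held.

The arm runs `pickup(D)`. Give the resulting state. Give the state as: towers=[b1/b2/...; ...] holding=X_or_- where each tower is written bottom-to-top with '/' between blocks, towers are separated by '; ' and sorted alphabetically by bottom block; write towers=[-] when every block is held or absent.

towers=[A; C/H/B; E/F/G] holding=D

before: towers=[A; C/H/B; D; E/F/G] holding=-
pre[pickup(D)]: clear(D) ✓, ontable(D) ✓, handempty ✓
all met → apply pickup(D)
after:  towers=[A; C/H/B; E/F/G] holding=D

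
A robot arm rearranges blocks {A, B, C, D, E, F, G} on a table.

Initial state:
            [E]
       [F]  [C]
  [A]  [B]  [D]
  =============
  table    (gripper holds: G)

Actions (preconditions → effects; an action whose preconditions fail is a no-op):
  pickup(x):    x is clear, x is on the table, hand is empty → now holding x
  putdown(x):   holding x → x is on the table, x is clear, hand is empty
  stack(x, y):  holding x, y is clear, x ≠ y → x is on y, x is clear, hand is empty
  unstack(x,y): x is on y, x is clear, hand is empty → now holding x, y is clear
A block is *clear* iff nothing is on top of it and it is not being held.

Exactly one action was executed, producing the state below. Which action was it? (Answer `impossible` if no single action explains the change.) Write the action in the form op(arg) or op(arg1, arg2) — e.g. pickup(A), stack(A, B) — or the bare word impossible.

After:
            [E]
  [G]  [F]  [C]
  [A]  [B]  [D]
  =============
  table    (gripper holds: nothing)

target: towers=[A/G; B/F; D/C/E] holding=-
        putdown(G) → towers=[A; B/F; D/C/E; G] holding=-
       stack(G, F) → towers=[A; B/F/G; D/C/E] holding=-
       stack(G, A) → towers=[A/G; B/F; D/C/E] holding=-  ← match
       stack(G, E) → towers=[A; B/F; D/C/E/G] holding=-

stack(G, A)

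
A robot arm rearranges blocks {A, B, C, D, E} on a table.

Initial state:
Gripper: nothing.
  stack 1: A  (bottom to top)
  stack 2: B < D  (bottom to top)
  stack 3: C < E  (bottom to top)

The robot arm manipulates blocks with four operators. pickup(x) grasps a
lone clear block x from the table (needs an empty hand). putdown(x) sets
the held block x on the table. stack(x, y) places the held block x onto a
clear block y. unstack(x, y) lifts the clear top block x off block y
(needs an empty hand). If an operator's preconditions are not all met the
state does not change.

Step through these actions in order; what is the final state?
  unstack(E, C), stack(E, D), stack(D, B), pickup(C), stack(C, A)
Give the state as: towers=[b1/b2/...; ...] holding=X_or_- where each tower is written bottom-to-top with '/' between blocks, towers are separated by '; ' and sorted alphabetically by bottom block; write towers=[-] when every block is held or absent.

step 1 (unstack(E, C)): towers=[A; B/D; C] holding=E
step 2 (stack(E, D)): towers=[A; B/D/E; C] holding=-
step 3 (stack(D, B)) [no-op]: towers=[A; B/D/E; C] holding=-
step 4 (pickup(C)): towers=[A; B/D/E] holding=C
step 5 (stack(C, A)): towers=[A/C; B/D/E] holding=-

towers=[A/C; B/D/E] holding=-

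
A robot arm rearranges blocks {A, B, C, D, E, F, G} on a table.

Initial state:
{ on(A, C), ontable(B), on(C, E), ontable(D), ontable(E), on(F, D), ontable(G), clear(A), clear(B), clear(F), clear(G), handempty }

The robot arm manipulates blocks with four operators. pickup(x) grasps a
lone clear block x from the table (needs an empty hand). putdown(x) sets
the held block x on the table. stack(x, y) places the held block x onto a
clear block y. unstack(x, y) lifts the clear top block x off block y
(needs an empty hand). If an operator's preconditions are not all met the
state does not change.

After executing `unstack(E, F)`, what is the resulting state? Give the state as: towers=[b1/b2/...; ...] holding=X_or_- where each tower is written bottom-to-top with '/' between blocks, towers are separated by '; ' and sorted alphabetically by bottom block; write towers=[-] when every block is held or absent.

before: towers=[B; D/F; E/C/A; G] holding=-
pre[unstack(E, F)]: on(E,F) fail, clear(E) fail, handempty ok
on(E,F), clear(E) unmet → unstack(E, F) is a no-op
after:  towers=[B; D/F; E/C/A; G] holding=-

towers=[B; D/F; E/C/A; G] holding=-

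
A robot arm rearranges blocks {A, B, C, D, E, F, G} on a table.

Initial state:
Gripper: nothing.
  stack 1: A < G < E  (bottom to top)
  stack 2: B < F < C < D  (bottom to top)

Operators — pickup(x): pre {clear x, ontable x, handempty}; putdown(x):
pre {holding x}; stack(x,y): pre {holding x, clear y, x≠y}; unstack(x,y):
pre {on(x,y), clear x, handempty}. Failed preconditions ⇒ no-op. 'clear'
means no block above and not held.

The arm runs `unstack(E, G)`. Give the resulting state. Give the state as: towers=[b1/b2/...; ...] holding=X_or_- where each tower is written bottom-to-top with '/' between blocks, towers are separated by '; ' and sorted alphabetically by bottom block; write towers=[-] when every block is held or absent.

towers=[A/G; B/F/C/D] holding=E

before: towers=[A/G/E; B/F/C/D] holding=-
pre[unstack(E, G)]: on(E,G) ok, clear(E) ok, handempty ok
all met → apply unstack(E, G)
after:  towers=[A/G; B/F/C/D] holding=E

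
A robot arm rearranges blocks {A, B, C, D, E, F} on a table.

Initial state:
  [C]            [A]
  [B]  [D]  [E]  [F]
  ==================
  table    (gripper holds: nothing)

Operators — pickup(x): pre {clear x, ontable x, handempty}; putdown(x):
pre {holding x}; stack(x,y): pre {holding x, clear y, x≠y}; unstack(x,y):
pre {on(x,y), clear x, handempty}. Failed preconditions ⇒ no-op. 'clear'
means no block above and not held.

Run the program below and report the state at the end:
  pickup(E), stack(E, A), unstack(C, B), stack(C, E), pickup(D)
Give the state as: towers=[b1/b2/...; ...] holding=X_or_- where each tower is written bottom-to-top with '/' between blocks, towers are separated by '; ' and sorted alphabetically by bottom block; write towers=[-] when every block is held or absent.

step 1 (pickup(E)): towers=[B/C; D; F/A] holding=E
step 2 (stack(E, A)): towers=[B/C; D; F/A/E] holding=-
step 3 (unstack(C, B)): towers=[B; D; F/A/E] holding=C
step 4 (stack(C, E)): towers=[B; D; F/A/E/C] holding=-
step 5 (pickup(D)): towers=[B; F/A/E/C] holding=D

towers=[B; F/A/E/C] holding=D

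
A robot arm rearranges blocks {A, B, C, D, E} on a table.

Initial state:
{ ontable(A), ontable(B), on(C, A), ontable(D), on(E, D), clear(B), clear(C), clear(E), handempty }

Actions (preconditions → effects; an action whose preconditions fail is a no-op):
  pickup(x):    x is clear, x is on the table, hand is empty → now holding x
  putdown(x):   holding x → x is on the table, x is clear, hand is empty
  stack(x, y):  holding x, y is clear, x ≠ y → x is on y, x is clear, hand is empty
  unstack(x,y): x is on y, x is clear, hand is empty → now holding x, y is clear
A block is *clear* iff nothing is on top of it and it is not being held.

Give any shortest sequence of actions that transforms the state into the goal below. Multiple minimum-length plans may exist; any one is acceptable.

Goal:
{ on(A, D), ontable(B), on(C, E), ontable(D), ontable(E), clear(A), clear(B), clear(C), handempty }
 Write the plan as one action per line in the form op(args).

unstack(E, D)
putdown(E)
unstack(C, A)
stack(C, E)
pickup(A)
stack(A, D)

step 1 (unstack(E, D)): towers=[A/C; B; D] holding=E
step 2 (putdown(E)): towers=[A/C; B; D; E] holding=-
step 3 (unstack(C, A)): towers=[A; B; D; E] holding=C
step 4 (stack(C, E)): towers=[A; B; D; E/C] holding=-
step 5 (pickup(A)): towers=[B; D; E/C] holding=A
step 6 (stack(A, D)): towers=[B; D/A; E/C] holding=-
goal check: towers=[B; D/A; E/C] holding=- — reached (length 6, optimal by BFS)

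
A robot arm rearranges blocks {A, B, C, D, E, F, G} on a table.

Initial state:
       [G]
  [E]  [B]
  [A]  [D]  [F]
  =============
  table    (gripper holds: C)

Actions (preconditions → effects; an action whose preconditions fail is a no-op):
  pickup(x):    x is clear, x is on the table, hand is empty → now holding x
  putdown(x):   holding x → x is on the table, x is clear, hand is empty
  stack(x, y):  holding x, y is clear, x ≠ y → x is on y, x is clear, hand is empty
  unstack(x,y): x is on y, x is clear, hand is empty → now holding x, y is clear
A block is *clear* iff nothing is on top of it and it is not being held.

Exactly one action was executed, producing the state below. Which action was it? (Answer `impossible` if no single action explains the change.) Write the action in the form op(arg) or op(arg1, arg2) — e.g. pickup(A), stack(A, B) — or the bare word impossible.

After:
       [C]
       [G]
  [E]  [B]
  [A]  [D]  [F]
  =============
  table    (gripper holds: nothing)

stack(C, G)

target: towers=[A/E; D/B/G/C; F] holding=-
        putdown(C) → towers=[A/E; C; D/B/G; F] holding=-
       stack(C, F) → towers=[A/E; D/B/G; F/C] holding=-
       stack(C, G) → towers=[A/E; D/B/G/C; F] holding=-  ← match
       stack(C, E) → towers=[A/E/C; D/B/G; F] holding=-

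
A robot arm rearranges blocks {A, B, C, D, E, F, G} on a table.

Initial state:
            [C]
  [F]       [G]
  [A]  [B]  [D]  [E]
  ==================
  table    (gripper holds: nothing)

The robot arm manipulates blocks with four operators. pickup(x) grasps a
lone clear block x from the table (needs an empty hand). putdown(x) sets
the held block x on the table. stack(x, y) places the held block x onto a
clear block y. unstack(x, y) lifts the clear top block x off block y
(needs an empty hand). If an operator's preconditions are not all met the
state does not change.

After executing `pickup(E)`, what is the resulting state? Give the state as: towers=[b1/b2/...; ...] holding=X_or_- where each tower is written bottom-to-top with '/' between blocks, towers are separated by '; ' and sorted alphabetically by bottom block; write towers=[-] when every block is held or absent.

before: towers=[A/F; B; D/G/C; E] holding=-
pre[pickup(E)]: clear(E) yes, ontable(E) yes, handempty yes
all met → apply pickup(E)
after:  towers=[A/F; B; D/G/C] holding=E

towers=[A/F; B; D/G/C] holding=E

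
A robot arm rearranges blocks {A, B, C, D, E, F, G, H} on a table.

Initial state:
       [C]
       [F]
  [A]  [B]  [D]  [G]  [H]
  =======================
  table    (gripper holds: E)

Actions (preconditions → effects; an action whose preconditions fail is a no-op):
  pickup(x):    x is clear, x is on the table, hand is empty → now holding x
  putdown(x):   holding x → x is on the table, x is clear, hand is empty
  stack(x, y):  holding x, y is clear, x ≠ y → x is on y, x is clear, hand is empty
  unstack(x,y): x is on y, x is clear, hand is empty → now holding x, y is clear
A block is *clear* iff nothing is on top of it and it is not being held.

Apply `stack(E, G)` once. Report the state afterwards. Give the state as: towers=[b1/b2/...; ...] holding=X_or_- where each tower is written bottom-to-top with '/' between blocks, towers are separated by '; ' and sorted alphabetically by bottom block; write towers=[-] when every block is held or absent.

before: towers=[A; B/F/C; D; G; H] holding=E
pre[stack(E, G)]: holding(E) ok, clear(G) ok, E≠G ok
all met → apply stack(E, G)
after:  towers=[A; B/F/C; D; G/E; H] holding=-

towers=[A; B/F/C; D; G/E; H] holding=-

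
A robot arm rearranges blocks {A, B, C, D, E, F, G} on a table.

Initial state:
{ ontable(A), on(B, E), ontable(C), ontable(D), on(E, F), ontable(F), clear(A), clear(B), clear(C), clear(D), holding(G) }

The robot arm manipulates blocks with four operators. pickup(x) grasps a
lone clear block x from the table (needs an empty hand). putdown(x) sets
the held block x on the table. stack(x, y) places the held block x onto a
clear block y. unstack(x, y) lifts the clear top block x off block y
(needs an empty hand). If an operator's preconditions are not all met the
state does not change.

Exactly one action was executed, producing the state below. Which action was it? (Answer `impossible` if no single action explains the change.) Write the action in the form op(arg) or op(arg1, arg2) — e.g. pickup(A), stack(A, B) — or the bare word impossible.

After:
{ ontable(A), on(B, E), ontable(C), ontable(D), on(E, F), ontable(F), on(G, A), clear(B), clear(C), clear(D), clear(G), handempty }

stack(G, A)

target: towers=[A/G; C; D; F/E/B] holding=-
        putdown(G) → towers=[A; C; D; F/E/B; G] holding=-
       stack(G, B) → towers=[A; C; D; F/E/B/G] holding=-
       stack(G, D) → towers=[A; C; D/G; F/E/B] holding=-
       stack(G, A) → towers=[A/G; C; D; F/E/B] holding=-  ← match
       stack(G, C) → towers=[A; C/G; D; F/E/B] holding=-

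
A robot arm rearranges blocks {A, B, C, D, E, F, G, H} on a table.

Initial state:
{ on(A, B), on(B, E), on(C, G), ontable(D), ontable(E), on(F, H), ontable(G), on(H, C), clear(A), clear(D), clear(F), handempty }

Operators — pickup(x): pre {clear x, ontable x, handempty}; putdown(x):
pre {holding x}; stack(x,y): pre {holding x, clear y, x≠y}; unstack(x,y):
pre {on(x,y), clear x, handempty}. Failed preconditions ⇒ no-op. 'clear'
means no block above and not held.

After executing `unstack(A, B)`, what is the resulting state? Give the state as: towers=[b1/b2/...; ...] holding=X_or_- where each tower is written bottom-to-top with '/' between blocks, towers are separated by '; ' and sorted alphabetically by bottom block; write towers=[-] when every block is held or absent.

before: towers=[D; E/B/A; G/C/H/F] holding=-
pre[unstack(A, B)]: on(A,B) ✓, clear(A) ✓, handempty ✓
all met → apply unstack(A, B)
after:  towers=[D; E/B; G/C/H/F] holding=A

towers=[D; E/B; G/C/H/F] holding=A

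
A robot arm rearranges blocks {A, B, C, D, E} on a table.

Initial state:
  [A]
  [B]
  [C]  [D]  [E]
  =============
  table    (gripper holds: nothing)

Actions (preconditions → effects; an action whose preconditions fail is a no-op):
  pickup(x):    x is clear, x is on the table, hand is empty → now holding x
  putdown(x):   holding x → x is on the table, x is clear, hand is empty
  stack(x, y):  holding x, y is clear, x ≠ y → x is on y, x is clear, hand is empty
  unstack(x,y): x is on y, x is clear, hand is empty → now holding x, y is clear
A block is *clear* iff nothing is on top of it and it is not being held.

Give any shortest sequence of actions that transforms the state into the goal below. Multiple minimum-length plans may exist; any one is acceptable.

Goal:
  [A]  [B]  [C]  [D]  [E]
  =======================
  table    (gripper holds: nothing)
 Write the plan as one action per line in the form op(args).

unstack(A, B)
putdown(A)
unstack(B, C)
putdown(B)

step 1 (unstack(A, B)): towers=[C/B; D; E] holding=A
step 2 (putdown(A)): towers=[A; C/B; D; E] holding=-
step 3 (unstack(B, C)): towers=[A; C; D; E] holding=B
step 4 (putdown(B)): towers=[A; B; C; D; E] holding=-
goal check: towers=[A; B; C; D; E] holding=- — reached (length 4, optimal by BFS)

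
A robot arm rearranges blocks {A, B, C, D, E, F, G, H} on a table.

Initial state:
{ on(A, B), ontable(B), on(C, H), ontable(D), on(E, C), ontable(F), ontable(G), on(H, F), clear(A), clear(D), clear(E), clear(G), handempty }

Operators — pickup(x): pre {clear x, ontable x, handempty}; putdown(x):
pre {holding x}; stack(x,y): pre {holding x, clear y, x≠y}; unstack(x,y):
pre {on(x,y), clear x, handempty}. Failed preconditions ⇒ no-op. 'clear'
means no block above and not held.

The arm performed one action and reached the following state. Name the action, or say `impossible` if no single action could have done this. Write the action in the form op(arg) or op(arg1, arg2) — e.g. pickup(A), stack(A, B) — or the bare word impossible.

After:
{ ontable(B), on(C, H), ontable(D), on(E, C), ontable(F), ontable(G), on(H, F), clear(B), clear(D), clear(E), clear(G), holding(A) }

target: towers=[B; D; F/H/C/E; G] holding=A
         pickup(G) → towers=[B/A; D; F/H/C/E] holding=G
     unstack(A, B) → towers=[B; D; F/H/C/E; G] holding=A  ← match
     unstack(E, C) → towers=[B/A; D; F/H/C; G] holding=E
         pickup(D) → towers=[B/A; F/H/C/E; G] holding=D

unstack(A, B)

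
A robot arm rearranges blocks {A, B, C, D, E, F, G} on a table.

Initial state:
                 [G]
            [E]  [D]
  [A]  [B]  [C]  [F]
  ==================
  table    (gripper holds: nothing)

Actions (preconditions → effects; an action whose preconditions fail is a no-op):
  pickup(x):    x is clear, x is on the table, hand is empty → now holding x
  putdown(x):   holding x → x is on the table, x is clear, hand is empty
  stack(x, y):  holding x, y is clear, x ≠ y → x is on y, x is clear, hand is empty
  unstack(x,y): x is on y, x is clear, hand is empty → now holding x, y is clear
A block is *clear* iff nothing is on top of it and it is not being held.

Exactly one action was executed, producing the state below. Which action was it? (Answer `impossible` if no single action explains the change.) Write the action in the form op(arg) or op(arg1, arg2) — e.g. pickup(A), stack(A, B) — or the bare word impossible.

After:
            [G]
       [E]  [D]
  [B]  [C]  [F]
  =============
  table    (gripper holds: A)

target: towers=[B; C/E; F/D/G] holding=A
         pickup(B) → towers=[A; C/E; F/D/G] holding=B
     unstack(G, D) → towers=[A; B; C/E; F/D] holding=G
         pickup(A) → towers=[B; C/E; F/D/G] holding=A  ← match
     unstack(E, C) → towers=[A; B; C; F/D/G] holding=E

pickup(A)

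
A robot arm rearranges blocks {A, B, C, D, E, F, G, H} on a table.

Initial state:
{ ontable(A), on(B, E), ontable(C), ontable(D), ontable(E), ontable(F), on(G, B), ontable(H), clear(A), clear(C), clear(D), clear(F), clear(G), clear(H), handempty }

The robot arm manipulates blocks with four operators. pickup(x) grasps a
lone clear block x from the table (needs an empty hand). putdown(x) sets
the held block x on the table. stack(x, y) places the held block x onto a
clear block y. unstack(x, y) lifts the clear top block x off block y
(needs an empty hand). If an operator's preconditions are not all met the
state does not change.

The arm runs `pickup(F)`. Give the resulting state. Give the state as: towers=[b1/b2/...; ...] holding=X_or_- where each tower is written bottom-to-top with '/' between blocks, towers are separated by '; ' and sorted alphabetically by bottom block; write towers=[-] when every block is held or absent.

towers=[A; C; D; E/B/G; H] holding=F

before: towers=[A; C; D; E/B/G; F; H] holding=-
pre[pickup(F)]: clear(F) yes, ontable(F) yes, handempty yes
all met → apply pickup(F)
after:  towers=[A; C; D; E/B/G; H] holding=F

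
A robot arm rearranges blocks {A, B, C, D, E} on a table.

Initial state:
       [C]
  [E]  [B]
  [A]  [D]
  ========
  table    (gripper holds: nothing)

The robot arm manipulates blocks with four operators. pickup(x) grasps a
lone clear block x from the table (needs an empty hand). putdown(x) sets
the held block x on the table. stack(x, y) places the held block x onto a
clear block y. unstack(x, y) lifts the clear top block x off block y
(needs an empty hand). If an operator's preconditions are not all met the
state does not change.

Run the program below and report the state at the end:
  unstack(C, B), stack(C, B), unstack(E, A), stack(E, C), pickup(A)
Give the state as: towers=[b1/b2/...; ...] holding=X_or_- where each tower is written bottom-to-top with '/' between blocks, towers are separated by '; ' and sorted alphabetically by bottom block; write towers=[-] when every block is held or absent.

towers=[D/B/C/E] holding=A

step 1 (unstack(C, B)): towers=[A/E; D/B] holding=C
step 2 (stack(C, B)): towers=[A/E; D/B/C] holding=-
step 3 (unstack(E, A)): towers=[A; D/B/C] holding=E
step 4 (stack(E, C)): towers=[A; D/B/C/E] holding=-
step 5 (pickup(A)): towers=[D/B/C/E] holding=A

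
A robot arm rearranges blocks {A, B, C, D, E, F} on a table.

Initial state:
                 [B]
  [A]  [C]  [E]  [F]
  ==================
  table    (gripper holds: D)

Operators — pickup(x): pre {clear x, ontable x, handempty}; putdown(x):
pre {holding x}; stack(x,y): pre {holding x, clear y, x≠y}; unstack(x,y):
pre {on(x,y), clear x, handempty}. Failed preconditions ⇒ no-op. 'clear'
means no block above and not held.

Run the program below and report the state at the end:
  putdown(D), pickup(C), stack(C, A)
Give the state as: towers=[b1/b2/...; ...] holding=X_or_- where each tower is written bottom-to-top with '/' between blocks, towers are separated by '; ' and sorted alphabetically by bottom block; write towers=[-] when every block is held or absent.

step 1 (putdown(D)): towers=[A; C; D; E; F/B] holding=-
step 2 (pickup(C)): towers=[A; D; E; F/B] holding=C
step 3 (stack(C, A)): towers=[A/C; D; E; F/B] holding=-

towers=[A/C; D; E; F/B] holding=-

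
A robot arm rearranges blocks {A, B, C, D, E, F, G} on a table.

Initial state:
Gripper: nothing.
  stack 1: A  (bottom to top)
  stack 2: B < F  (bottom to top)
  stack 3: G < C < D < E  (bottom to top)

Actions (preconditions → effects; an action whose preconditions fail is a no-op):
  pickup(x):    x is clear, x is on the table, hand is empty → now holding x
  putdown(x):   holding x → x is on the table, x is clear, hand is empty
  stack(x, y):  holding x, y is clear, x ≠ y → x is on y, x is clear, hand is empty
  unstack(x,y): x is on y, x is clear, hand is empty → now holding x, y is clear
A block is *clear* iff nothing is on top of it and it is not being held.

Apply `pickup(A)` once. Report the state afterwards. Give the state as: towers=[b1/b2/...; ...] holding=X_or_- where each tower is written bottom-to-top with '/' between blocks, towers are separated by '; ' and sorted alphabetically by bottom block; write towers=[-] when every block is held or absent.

towers=[B/F; G/C/D/E] holding=A

before: towers=[A; B/F; G/C/D/E] holding=-
pre[pickup(A)]: clear(A) ok, ontable(A) ok, handempty ok
all met → apply pickup(A)
after:  towers=[B/F; G/C/D/E] holding=A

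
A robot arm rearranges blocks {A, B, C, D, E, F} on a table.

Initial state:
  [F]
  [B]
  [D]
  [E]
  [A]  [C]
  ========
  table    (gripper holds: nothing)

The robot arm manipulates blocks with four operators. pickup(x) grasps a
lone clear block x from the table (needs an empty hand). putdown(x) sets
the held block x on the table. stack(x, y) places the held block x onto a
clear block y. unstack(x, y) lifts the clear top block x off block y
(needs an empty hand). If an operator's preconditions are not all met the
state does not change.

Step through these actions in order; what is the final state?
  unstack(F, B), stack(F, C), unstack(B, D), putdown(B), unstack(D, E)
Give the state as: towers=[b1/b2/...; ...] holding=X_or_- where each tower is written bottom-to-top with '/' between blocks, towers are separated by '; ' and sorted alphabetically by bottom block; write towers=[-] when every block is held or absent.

step 1 (unstack(F, B)): towers=[A/E/D/B; C] holding=F
step 2 (stack(F, C)): towers=[A/E/D/B; C/F] holding=-
step 3 (unstack(B, D)): towers=[A/E/D; C/F] holding=B
step 4 (putdown(B)): towers=[A/E/D; B; C/F] holding=-
step 5 (unstack(D, E)): towers=[A/E; B; C/F] holding=D

towers=[A/E; B; C/F] holding=D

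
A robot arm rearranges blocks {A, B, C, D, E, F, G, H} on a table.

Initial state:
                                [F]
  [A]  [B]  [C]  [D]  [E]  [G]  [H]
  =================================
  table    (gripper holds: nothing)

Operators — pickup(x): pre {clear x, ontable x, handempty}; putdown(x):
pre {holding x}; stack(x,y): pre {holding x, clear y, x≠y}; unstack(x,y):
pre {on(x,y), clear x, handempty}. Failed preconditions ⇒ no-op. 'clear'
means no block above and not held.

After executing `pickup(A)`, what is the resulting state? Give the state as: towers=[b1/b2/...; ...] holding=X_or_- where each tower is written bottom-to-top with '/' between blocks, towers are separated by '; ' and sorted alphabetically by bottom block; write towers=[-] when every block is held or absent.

towers=[B; C; D; E; G; H/F] holding=A

before: towers=[A; B; C; D; E; G; H/F] holding=-
pre[pickup(A)]: clear(A) yes, ontable(A) yes, handempty yes
all met → apply pickup(A)
after:  towers=[B; C; D; E; G; H/F] holding=A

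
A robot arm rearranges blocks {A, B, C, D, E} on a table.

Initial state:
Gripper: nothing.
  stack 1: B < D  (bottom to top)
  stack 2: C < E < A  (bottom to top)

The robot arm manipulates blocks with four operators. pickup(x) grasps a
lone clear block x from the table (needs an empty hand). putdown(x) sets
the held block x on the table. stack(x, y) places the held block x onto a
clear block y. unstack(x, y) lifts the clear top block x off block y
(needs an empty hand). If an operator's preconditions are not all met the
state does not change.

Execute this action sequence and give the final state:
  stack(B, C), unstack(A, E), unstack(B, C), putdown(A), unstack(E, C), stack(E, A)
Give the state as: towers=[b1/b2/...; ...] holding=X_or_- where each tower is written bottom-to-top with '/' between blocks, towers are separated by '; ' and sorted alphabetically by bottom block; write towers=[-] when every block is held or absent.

step 1 (stack(B, C)) [no-op]: towers=[B/D; C/E/A] holding=-
step 2 (unstack(A, E)): towers=[B/D; C/E] holding=A
step 3 (unstack(B, C)) [no-op]: towers=[B/D; C/E] holding=A
step 4 (putdown(A)): towers=[A; B/D; C/E] holding=-
step 5 (unstack(E, C)): towers=[A; B/D; C] holding=E
step 6 (stack(E, A)): towers=[A/E; B/D; C] holding=-

towers=[A/E; B/D; C] holding=-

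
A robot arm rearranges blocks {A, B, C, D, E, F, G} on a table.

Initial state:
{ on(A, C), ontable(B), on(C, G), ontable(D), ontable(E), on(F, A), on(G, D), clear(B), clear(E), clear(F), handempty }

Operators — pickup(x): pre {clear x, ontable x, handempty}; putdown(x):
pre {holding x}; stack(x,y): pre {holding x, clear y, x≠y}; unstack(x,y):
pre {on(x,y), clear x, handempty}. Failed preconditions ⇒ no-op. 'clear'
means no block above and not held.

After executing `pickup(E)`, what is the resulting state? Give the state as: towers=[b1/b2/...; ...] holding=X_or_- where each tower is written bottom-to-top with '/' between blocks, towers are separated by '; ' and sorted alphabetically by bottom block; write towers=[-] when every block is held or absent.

before: towers=[B; D/G/C/A/F; E] holding=-
pre[pickup(E)]: clear(E) ✓, ontable(E) ✓, handempty ✓
all met → apply pickup(E)
after:  towers=[B; D/G/C/A/F] holding=E

towers=[B; D/G/C/A/F] holding=E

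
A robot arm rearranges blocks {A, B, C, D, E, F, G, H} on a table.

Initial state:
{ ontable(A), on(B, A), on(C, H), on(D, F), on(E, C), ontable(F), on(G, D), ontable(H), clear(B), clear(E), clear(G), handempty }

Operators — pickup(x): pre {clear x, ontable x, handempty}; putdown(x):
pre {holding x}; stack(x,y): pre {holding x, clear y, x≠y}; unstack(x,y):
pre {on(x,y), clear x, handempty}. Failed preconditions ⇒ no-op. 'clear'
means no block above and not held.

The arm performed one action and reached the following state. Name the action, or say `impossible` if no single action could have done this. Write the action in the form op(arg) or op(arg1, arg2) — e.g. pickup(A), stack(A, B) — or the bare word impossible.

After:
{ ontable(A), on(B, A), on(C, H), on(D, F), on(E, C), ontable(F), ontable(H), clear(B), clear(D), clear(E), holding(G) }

target: towers=[A/B; F/D; H/C/E] holding=G
     unstack(G, D) → towers=[A/B; F/D; H/C/E] holding=G  ← match
     unstack(E, C) → towers=[A/B; F/D/G; H/C] holding=E
     unstack(B, A) → towers=[A; F/D/G; H/C/E] holding=B

unstack(G, D)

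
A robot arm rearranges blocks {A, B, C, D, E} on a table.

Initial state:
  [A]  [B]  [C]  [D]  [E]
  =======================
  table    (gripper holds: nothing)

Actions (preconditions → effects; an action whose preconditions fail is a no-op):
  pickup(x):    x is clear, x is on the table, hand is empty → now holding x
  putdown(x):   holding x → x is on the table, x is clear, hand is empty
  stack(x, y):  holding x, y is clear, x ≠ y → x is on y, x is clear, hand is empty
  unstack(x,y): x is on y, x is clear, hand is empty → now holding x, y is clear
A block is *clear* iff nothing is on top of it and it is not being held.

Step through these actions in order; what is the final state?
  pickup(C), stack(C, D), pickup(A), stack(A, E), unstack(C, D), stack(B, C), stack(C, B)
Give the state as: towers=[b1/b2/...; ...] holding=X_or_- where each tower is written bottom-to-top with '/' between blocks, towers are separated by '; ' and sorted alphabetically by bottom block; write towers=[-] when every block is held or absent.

towers=[B/C; D; E/A] holding=-

step 1 (pickup(C)): towers=[A; B; D; E] holding=C
step 2 (stack(C, D)): towers=[A; B; D/C; E] holding=-
step 3 (pickup(A)): towers=[B; D/C; E] holding=A
step 4 (stack(A, E)): towers=[B; D/C; E/A] holding=-
step 5 (unstack(C, D)): towers=[B; D; E/A] holding=C
step 6 (stack(B, C)) [no-op]: towers=[B; D; E/A] holding=C
step 7 (stack(C, B)): towers=[B/C; D; E/A] holding=-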